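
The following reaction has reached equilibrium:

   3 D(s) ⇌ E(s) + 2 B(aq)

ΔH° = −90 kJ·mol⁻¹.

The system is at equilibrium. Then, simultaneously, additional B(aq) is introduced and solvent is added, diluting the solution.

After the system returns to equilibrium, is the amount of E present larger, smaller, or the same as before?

cannot be determined

Adding B (aq), a product, drives the reaction to the left.
Dilution lowers every aqueous concentration by the same factor. Δn_aq = 2 − 0 = +2, so the system shifts toward the side with more dissolved moles — to the right.
The two effects oppose each other, so the net shift — and hence the change in E — cannot be determined from the given information.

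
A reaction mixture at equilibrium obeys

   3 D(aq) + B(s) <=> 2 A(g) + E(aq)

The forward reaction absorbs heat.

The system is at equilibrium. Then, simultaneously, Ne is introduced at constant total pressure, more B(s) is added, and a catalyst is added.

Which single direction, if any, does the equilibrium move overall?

Adding inert gas at constant total pressure expands the volume and lowers every reacting partial pressure. With Δn_gas = 2 − 0 = +2, Q moves away from K toward the side with fewer gas moles, so the system shifts toward the side with more gas moles — to the right.
B is a pure solid; its activity is 1 regardless of amount, so Q is unaffected — no shift from this change.
A catalyst speeds both forward and reverse rates equally; it changes neither Q nor K — no shift from this change.
Only the nonzero effect(s) matter; the net shift is to the right.

right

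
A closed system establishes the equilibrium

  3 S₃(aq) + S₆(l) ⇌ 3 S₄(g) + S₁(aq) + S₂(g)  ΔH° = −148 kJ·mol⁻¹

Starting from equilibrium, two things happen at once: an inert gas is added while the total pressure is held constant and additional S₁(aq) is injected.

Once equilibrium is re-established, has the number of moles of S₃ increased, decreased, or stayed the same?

cannot be determined

Adding inert gas at constant total pressure expands the volume and lowers every reacting partial pressure. With Δn_gas = 4 − 0 = +4, Q moves away from K toward the side with fewer gas moles, so the system shifts toward the side with more gas moles — to the right.
Adding S₁ (aq), a product, drives the reaction to the left.
The two effects oppose each other, so the net shift — and hence the change in S₃ — cannot be determined from the given information.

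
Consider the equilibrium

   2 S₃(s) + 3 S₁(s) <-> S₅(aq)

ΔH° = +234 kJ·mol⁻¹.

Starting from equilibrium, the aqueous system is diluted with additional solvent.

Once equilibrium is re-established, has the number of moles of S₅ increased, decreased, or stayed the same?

increases

Dilution lowers every aqueous concentration by the same factor. Δn_aq = 1 − 0 = +1, so the system shifts toward the side with more dissolved moles — to the right.
The net shift is to the right. S₅ is a product, so its amount increases.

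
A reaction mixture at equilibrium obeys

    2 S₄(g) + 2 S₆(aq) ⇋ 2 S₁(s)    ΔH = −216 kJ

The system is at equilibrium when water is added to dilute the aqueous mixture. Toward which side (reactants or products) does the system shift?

left

Dilution lowers every aqueous concentration by the same factor. Δn_aq = 0 − 2 = -2, so the system shifts toward the side with more dissolved moles — to the left.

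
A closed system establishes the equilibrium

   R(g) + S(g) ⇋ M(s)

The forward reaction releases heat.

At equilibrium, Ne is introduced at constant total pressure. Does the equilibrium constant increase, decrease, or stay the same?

The equilibrium constant depends only on temperature. This perturbation may move the position of equilibrium, but since T is unchanged, K itself is unchanged.

unchanged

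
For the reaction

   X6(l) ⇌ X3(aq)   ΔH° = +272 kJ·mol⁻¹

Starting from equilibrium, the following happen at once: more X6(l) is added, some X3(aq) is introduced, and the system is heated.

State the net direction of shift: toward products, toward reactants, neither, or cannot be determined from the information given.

X6 is a pure liquid; its activity is 1 regardless of amount, so Q is unaffected — no shift from this change.
Adding X3 (aq), a product, drives the reaction to the left.
The forward reaction is endothermic. Raising T favours the endothermic direction — shift to the right.
The individual effects push in opposite directions; without quantitative information the net direction cannot be determined.

cannot be determined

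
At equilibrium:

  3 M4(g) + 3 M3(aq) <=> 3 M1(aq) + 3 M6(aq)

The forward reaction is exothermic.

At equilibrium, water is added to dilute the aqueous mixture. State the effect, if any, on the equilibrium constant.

unchanged

The equilibrium constant depends only on temperature. This perturbation may move the position of equilibrium, but since T is unchanged, K itself is unchanged.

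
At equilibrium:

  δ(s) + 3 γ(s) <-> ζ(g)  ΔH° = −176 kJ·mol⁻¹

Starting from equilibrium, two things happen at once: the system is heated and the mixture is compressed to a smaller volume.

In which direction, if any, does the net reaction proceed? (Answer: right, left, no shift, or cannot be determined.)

The forward reaction is exothermic. Raising T favours the endothermic direction — shift to the left.
Gas moles: reactants 0, products 1 (Δn_gas = +1). Compression shifts the system toward the side with fewer moles of gas — to the left.
All effects act in the same direction — net shift to the left.

left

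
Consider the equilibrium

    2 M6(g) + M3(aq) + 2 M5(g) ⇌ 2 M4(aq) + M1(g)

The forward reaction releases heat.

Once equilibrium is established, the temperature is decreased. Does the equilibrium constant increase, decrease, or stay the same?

increases

K depends on temperature via the van 't Hoff relation. The forward reaction is exothermic, so lowering T increases K.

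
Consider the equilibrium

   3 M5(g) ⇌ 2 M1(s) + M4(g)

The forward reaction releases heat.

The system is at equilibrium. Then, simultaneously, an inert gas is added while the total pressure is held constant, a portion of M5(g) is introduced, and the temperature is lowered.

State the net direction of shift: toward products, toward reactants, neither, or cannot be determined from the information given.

cannot be determined

Adding inert gas at constant total pressure expands the volume and lowers every reacting partial pressure. With Δn_gas = 1 − 3 = -2, Q moves away from K toward the side with fewer gas moles, so the system shifts toward the side with more gas moles — to the left.
Adding M5 (g), a reactant, drives the reaction to the right.
The forward reaction is exothermic. Lowering T favours the exothermic direction — shift to the right.
The individual effects push in opposite directions; without quantitative information the net direction cannot be determined.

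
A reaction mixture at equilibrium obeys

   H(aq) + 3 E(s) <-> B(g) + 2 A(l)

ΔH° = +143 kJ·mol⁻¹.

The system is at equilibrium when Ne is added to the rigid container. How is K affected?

The equilibrium constant depends only on temperature. This perturbation changes neither the position of equilibrium nor K.

unchanged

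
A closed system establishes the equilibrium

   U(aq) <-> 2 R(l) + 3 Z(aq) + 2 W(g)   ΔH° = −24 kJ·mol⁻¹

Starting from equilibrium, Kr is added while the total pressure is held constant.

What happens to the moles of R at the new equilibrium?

Adding inert gas at constant total pressure expands the volume and lowers every reacting partial pressure. With Δn_gas = 2 − 0 = +2, Q moves away from K toward the side with fewer gas moles, so the system shifts toward the side with more gas moles — to the right.
The net shift is to the right. R is a product, so its amount increases.

increases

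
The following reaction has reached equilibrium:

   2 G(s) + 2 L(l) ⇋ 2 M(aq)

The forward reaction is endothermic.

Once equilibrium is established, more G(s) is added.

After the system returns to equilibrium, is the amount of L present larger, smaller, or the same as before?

unchanged

G is a pure solid; its activity is 1 regardless of amount, so Q is unaffected — no shift from this change.
No net shift occurs, so the amount of L is unchanged.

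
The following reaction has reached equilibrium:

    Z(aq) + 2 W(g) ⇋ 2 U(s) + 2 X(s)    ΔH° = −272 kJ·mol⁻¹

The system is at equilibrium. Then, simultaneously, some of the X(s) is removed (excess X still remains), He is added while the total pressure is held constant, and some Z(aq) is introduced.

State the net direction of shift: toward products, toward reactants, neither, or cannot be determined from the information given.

cannot be determined

X is a pure solid; its activity is 1 regardless of amount, so Q is unaffected — no shift from this change.
Adding inert gas at constant total pressure expands the volume and lowers every reacting partial pressure. With Δn_gas = 0 − 2 = -2, Q moves away from K toward the side with fewer gas moles, so the system shifts toward the side with more gas moles — to the left.
Adding Z (aq), a reactant, drives the reaction to the right.
The individual effects push in opposite directions; without quantitative information the net direction cannot be determined.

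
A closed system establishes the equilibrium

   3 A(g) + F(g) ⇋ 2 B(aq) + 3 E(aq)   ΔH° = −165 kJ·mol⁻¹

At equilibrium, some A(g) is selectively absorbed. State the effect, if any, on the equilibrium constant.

unchanged

The equilibrium constant depends only on temperature. This perturbation may move the position of equilibrium, but since T is unchanged, K itself is unchanged.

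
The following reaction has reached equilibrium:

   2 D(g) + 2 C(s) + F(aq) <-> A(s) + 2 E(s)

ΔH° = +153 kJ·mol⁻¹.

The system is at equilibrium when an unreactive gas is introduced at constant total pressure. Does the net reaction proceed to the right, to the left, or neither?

Adding inert gas at constant total pressure expands the volume and lowers every reacting partial pressure. With Δn_gas = 0 − 2 = -2, Q moves away from K toward the side with fewer gas moles, so the system shifts toward the side with more gas moles — to the left.

left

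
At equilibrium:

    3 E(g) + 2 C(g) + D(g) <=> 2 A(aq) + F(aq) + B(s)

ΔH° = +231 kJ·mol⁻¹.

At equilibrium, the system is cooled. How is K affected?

K depends on temperature via the van 't Hoff relation. The forward reaction is endothermic, so lowering T decreases K.

decreases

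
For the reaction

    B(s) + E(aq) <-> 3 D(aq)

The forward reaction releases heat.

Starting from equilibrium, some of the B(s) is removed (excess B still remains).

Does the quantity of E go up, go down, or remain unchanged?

B is a pure solid; its activity is 1 regardless of amount, so Q is unaffected — no shift from this change.
No net shift occurs, so the amount of E is unchanged.

unchanged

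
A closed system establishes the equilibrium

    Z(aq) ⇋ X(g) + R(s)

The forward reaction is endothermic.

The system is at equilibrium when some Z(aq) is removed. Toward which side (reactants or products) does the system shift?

left

Removing Z (aq), a reactant, drives the reaction to the left.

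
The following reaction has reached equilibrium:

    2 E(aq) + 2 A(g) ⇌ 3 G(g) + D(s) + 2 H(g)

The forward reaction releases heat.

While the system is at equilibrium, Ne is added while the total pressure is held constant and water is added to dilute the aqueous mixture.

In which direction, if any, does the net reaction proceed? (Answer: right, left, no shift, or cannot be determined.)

cannot be determined

Adding inert gas at constant total pressure expands the volume and lowers every reacting partial pressure. With Δn_gas = 5 − 2 = +3, Q moves away from K toward the side with fewer gas moles, so the system shifts toward the side with more gas moles — to the right.
Dilution lowers every aqueous concentration by the same factor. Δn_aq = 0 − 2 = -2, so the system shifts toward the side with more dissolved moles — to the left.
The individual effects push in opposite directions; without quantitative information the net direction cannot be determined.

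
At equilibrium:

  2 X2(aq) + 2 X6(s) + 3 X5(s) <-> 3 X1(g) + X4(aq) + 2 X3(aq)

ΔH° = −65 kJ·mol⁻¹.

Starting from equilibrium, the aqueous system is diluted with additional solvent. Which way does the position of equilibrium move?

Dilution lowers every aqueous concentration by the same factor. Δn_aq = 3 − 2 = +1, so the system shifts toward the side with more dissolved moles — to the right.

right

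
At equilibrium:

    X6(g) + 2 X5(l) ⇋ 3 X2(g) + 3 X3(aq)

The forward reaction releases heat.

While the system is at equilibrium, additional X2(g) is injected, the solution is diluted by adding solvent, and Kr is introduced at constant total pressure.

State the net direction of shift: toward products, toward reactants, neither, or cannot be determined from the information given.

Adding X2 (g), a product, drives the reaction to the left.
Dilution lowers every aqueous concentration by the same factor. Δn_aq = 3 − 0 = +3, so the system shifts toward the side with more dissolved moles — to the right.
Adding inert gas at constant total pressure expands the volume and lowers every reacting partial pressure. With Δn_gas = 3 − 1 = +2, Q moves away from K toward the side with fewer gas moles, so the system shifts toward the side with more gas moles — to the right.
The individual effects push in opposite directions; without quantitative information the net direction cannot be determined.

cannot be determined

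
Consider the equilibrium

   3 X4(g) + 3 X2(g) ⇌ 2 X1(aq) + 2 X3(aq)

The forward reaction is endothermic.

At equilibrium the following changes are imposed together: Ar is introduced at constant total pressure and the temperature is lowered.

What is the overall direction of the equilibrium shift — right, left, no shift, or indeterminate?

left

Adding inert gas at constant total pressure expands the volume and lowers every reacting partial pressure. With Δn_gas = 0 − 6 = -6, Q moves away from K toward the side with fewer gas moles, so the system shifts toward the side with more gas moles — to the left.
The forward reaction is endothermic. Lowering T favours the exothermic direction — shift to the left.
All effects act in the same direction — net shift to the left.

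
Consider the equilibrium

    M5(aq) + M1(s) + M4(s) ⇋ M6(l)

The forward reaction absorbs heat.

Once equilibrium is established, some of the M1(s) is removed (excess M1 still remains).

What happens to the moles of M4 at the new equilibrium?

unchanged

M1 is a pure solid; its activity is 1 regardless of amount, so Q is unaffected — no shift from this change.
No net shift occurs, so the amount of M4 is unchanged.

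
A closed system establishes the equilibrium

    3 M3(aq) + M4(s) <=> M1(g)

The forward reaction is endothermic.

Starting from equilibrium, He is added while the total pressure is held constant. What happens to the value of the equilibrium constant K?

The equilibrium constant depends only on temperature. This perturbation may move the position of equilibrium, but since T is unchanged, K itself is unchanged.

unchanged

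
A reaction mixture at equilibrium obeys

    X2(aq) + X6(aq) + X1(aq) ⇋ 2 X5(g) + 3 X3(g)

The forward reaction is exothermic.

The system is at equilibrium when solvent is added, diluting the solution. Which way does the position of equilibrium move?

Dilution lowers every aqueous concentration by the same factor. Δn_aq = 0 − 3 = -3, so the system shifts toward the side with more dissolved moles — to the left.

left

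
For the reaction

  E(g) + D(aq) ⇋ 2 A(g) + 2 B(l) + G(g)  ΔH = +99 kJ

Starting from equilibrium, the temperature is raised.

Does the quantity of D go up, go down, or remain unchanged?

decreases

The forward reaction is endothermic. Raising T favours the endothermic direction — shift to the right.
The net shift is to the right. D is a reactant, so its amount decreases.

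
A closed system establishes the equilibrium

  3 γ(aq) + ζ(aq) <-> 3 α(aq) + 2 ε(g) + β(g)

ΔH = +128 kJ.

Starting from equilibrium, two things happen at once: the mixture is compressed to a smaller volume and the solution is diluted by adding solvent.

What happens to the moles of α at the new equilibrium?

Gas moles: reactants 0, products 3 (Δn_gas = +3). Compression shifts the system toward the side with fewer moles of gas — to the left.
Dilution lowers every aqueous concentration by the same factor. Δn_aq = 3 − 4 = -1, so the system shifts toward the side with more dissolved moles — to the left.
The net shift is to the left. α is a product, so its amount decreases.

decreases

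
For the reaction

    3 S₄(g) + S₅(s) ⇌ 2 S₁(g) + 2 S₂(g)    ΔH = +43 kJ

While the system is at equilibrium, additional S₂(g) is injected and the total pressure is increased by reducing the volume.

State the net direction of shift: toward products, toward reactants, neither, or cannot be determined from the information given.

left

Adding S₂ (g), a product, drives the reaction to the left.
Gas moles: reactants 3, products 4 (Δn_gas = +1). Compression shifts the system toward the side with fewer moles of gas — to the left.
All effects act in the same direction — net shift to the left.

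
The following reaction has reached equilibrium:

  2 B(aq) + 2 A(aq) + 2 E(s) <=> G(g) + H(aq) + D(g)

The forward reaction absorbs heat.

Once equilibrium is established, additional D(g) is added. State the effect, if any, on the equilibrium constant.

unchanged

The equilibrium constant depends only on temperature. This perturbation may move the position of equilibrium, but since T is unchanged, K itself is unchanged.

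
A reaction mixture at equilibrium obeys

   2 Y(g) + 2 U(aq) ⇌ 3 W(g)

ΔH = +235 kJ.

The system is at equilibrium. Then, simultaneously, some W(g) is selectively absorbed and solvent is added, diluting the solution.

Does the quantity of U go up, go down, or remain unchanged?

Removing W (g), a product, drives the reaction to the right.
Dilution lowers every aqueous concentration by the same factor. Δn_aq = 0 − 2 = -2, so the system shifts toward the side with more dissolved moles — to the left.
The two effects oppose each other, so the net shift — and hence the change in U — cannot be determined from the given information.

cannot be determined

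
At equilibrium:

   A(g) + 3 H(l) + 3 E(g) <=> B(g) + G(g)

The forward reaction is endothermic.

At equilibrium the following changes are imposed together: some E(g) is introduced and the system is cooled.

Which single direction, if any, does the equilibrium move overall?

Adding E (g), a reactant, drives the reaction to the right.
The forward reaction is endothermic. Lowering T favours the exothermic direction — shift to the left.
The individual effects push in opposite directions; without quantitative information the net direction cannot be determined.

cannot be determined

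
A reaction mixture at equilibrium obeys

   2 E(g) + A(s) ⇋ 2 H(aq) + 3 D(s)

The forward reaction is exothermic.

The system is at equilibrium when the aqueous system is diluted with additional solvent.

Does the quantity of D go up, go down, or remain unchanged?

increases

Dilution lowers every aqueous concentration by the same factor. Δn_aq = 2 − 0 = +2, so the system shifts toward the side with more dissolved moles — to the right.
The net shift is to the right. D is a product, so its amount increases.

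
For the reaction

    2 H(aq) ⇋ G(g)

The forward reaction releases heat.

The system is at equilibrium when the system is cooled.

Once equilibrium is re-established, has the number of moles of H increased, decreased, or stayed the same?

decreases

The forward reaction is exothermic. Lowering T favours the exothermic direction — shift to the right.
The net shift is to the right. H is a reactant, so its amount decreases.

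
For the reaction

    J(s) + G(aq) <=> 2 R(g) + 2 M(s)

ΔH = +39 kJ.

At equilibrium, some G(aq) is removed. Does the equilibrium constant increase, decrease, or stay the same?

unchanged

The equilibrium constant depends only on temperature. This perturbation may move the position of equilibrium, but since T is unchanged, K itself is unchanged.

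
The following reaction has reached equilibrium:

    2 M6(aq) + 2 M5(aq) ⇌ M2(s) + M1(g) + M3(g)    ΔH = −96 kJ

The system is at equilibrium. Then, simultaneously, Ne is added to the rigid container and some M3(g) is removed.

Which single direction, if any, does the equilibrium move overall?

At constant volume, adding an inert gas leaves every reacting species' partial pressure unchanged, so Q is unchanged — no shift from this change.
Removing M3 (g), a product, drives the reaction to the right.
Only the nonzero effect(s) matter; the net shift is to the right.

right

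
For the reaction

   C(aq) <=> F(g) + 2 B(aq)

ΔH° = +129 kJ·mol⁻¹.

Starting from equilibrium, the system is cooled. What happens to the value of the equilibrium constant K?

decreases

K depends on temperature via the van 't Hoff relation. The forward reaction is endothermic, so lowering T decreases K.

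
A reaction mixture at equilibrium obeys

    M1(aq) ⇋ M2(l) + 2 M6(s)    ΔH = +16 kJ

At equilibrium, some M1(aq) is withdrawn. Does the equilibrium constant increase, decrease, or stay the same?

The equilibrium constant depends only on temperature. This perturbation may move the position of equilibrium, but since T is unchanged, K itself is unchanged.

unchanged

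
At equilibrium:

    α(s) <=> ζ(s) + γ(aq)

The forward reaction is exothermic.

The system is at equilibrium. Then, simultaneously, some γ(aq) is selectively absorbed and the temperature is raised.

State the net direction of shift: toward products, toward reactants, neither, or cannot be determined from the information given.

Removing γ (aq), a product, drives the reaction to the right.
The forward reaction is exothermic. Raising T favours the endothermic direction — shift to the left.
The individual effects push in opposite directions; without quantitative information the net direction cannot be determined.

cannot be determined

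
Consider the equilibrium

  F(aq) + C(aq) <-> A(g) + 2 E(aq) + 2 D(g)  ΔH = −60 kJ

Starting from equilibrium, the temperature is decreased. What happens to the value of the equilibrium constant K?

K depends on temperature via the van 't Hoff relation. The forward reaction is exothermic, so lowering T increases K.

increases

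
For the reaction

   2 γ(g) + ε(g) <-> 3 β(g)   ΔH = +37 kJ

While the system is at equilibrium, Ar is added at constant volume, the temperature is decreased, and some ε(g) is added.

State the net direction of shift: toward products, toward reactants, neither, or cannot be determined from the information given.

cannot be determined

At constant volume, adding an inert gas leaves every reacting species' partial pressure unchanged, so Q is unchanged — no shift from this change.
The forward reaction is endothermic. Lowering T favours the exothermic direction — shift to the left.
Adding ε (g), a reactant, drives the reaction to the right.
The individual effects push in opposite directions; without quantitative information the net direction cannot be determined.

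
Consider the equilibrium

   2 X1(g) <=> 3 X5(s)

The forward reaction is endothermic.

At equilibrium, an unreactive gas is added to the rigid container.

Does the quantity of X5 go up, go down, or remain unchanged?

unchanged

At constant volume, adding an inert gas leaves every reacting species' partial pressure unchanged, so Q is unchanged — no shift from this change.
No net shift occurs, so the amount of X5 is unchanged.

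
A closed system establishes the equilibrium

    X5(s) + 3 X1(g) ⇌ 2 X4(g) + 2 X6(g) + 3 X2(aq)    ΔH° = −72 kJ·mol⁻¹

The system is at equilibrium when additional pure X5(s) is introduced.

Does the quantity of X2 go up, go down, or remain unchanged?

X5 is a pure solid; its activity is 1 regardless of amount, so Q is unaffected — no shift from this change.
No net shift occurs, so the amount of X2 is unchanged.

unchanged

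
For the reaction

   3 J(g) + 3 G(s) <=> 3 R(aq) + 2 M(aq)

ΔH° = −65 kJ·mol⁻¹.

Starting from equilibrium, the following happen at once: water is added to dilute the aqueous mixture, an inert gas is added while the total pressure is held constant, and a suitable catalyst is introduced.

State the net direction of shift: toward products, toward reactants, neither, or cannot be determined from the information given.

Dilution lowers every aqueous concentration by the same factor. Δn_aq = 5 − 0 = +5, so the system shifts toward the side with more dissolved moles — to the right.
Adding inert gas at constant total pressure expands the volume and lowers every reacting partial pressure. With Δn_gas = 0 − 3 = -3, Q moves away from K toward the side with fewer gas moles, so the system shifts toward the side with more gas moles — to the left.
A catalyst speeds both forward and reverse rates equally; it changes neither Q nor K — no shift from this change.
The individual effects push in opposite directions; without quantitative information the net direction cannot be determined.

cannot be determined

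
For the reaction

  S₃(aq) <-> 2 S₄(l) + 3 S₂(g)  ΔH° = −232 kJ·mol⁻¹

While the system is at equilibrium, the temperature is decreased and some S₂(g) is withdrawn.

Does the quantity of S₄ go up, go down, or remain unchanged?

The forward reaction is exothermic. Lowering T favours the exothermic direction — shift to the right.
Removing S₂ (g), a product, drives the reaction to the right.
The net shift is to the right. S₄ is a product, so its amount increases.

increases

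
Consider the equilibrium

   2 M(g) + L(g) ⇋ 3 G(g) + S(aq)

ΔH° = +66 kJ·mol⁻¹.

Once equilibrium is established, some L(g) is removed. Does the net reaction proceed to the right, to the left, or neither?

left

Removing L (g), a reactant, drives the reaction to the left.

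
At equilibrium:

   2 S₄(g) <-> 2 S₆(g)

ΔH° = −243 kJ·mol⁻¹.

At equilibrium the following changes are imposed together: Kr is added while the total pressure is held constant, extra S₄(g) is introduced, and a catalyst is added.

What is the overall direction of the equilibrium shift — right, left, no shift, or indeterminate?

right

Adding inert gas at constant total pressure expands the volume, scaling every reacting partial pressure by the same factor. Δn_gas = 2 − 2 = 0, so Q is unchanged — no shift.
Adding S₄ (g), a reactant, drives the reaction to the right.
A catalyst speeds both forward and reverse rates equally; it changes neither Q nor K — no shift from this change.
Only the nonzero effect(s) matter; the net shift is to the right.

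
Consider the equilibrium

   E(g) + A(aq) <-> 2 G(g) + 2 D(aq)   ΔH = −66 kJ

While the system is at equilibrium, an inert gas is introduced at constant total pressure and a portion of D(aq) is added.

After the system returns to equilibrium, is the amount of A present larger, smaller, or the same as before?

cannot be determined

Adding inert gas at constant total pressure expands the volume and lowers every reacting partial pressure. With Δn_gas = 2 − 1 = +1, Q moves away from K toward the side with fewer gas moles, so the system shifts toward the side with more gas moles — to the right.
Adding D (aq), a product, drives the reaction to the left.
The two effects oppose each other, so the net shift — and hence the change in A — cannot be determined from the given information.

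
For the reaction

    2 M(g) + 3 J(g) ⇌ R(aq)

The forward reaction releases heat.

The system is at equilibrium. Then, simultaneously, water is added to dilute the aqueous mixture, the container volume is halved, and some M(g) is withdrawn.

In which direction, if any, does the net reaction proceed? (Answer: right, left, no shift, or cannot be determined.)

Dilution lowers every aqueous concentration by the same factor. Δn_aq = 1 − 0 = +1, so the system shifts toward the side with more dissolved moles — to the right.
Gas moles: reactants 5, products 0 (Δn_gas = -5). Compression shifts the system toward the side with fewer moles of gas — to the right.
Removing M (g), a reactant, drives the reaction to the left.
The individual effects push in opposite directions; without quantitative information the net direction cannot be determined.

cannot be determined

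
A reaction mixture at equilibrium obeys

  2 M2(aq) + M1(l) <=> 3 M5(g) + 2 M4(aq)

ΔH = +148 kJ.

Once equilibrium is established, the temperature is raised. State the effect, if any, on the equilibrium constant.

K depends on temperature via the van 't Hoff relation. The forward reaction is endothermic, so raising T increases K.

increases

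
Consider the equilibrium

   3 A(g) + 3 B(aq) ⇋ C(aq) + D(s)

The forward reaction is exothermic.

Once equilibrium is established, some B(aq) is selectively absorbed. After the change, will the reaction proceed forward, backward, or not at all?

left

Removing B (aq), a reactant, drives the reaction to the left.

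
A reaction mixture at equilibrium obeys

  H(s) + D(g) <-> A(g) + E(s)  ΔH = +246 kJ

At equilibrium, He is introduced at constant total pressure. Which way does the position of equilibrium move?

no shift

Adding inert gas at constant total pressure expands the volume, scaling every reacting partial pressure by the same factor. Δn_gas = 1 − 1 = 0, so Q is unchanged — no shift.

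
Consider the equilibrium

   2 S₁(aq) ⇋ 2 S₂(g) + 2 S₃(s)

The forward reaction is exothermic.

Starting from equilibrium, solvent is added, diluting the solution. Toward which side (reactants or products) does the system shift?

left

Dilution lowers every aqueous concentration by the same factor. Δn_aq = 0 − 2 = -2, so the system shifts toward the side with more dissolved moles — to the left.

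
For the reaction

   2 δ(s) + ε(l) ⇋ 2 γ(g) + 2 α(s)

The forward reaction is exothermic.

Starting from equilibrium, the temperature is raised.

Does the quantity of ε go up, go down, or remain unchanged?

increases

The forward reaction is exothermic. Raising T favours the endothermic direction — shift to the left.
The net shift is to the left. ε is a reactant, so its amount increases.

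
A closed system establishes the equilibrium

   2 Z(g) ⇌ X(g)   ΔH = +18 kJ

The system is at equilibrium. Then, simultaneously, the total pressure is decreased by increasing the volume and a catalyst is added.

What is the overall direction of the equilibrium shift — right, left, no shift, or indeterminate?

left

Gas moles: reactants 2, products 1 (Δn_gas = -1). Expansion shifts the system toward the side with more moles of gas — to the left.
A catalyst speeds both forward and reverse rates equally; it changes neither Q nor K — no shift from this change.
Only the nonzero effect(s) matter; the net shift is to the left.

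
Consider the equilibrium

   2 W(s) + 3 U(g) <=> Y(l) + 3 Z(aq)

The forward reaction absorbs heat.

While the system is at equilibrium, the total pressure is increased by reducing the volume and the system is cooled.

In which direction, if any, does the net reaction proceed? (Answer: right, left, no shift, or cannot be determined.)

Gas moles: reactants 3, products 0 (Δn_gas = -3). Compression shifts the system toward the side with fewer moles of gas — to the right.
The forward reaction is endothermic. Lowering T favours the exothermic direction — shift to the left.
The individual effects push in opposite directions; without quantitative information the net direction cannot be determined.

cannot be determined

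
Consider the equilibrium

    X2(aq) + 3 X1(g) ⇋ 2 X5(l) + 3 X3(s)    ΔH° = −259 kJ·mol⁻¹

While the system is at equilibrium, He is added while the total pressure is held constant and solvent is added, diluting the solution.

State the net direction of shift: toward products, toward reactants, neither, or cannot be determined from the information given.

left

Adding inert gas at constant total pressure expands the volume and lowers every reacting partial pressure. With Δn_gas = 0 − 3 = -3, Q moves away from K toward the side with fewer gas moles, so the system shifts toward the side with more gas moles — to the left.
Dilution lowers every aqueous concentration by the same factor. Δn_aq = 0 − 1 = -1, so the system shifts toward the side with more dissolved moles — to the left.
All effects act in the same direction — net shift to the left.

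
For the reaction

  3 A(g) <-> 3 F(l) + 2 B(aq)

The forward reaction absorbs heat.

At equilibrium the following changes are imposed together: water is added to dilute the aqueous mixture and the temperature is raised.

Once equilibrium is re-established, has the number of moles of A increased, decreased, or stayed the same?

decreases

Dilution lowers every aqueous concentration by the same factor. Δn_aq = 2 − 0 = +2, so the system shifts toward the side with more dissolved moles — to the right.
The forward reaction is endothermic. Raising T favours the endothermic direction — shift to the right.
The net shift is to the right. A is a reactant, so its amount decreases.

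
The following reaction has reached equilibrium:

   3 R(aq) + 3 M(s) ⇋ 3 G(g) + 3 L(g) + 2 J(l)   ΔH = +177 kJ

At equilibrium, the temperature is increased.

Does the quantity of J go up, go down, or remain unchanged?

increases

The forward reaction is endothermic. Raising T favours the endothermic direction — shift to the right.
The net shift is to the right. J is a product, so its amount increases.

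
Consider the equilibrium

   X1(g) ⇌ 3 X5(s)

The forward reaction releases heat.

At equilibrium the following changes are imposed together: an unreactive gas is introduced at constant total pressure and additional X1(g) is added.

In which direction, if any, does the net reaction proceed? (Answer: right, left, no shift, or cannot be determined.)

cannot be determined

Adding inert gas at constant total pressure expands the volume and lowers every reacting partial pressure. With Δn_gas = 0 − 1 = -1, Q moves away from K toward the side with fewer gas moles, so the system shifts toward the side with more gas moles — to the left.
Adding X1 (g), a reactant, drives the reaction to the right.
The individual effects push in opposite directions; without quantitative information the net direction cannot be determined.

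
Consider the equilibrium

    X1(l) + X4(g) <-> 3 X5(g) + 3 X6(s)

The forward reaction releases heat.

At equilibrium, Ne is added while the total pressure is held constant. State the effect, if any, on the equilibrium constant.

The equilibrium constant depends only on temperature. This perturbation may move the position of equilibrium, but since T is unchanged, K itself is unchanged.

unchanged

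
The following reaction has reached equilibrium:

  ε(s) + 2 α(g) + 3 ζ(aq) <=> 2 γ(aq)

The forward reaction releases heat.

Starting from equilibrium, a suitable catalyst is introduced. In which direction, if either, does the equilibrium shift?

A catalyst speeds both forward and reverse rates equally; it changes neither Q nor K — no shift from this change.

no shift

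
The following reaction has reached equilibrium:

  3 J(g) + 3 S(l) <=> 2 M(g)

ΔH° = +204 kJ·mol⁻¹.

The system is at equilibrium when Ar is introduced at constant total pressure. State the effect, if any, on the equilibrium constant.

The equilibrium constant depends only on temperature. This perturbation may move the position of equilibrium, but since T is unchanged, K itself is unchanged.

unchanged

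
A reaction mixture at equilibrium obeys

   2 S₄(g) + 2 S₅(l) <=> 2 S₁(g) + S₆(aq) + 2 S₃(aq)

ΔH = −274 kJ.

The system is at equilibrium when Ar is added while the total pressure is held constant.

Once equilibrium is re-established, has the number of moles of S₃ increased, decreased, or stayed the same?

unchanged

Adding inert gas at constant total pressure expands the volume, scaling every reacting partial pressure by the same factor. Δn_gas = 2 − 2 = 0, so Q is unchanged — no shift.
No net shift occurs, so the amount of S₃ is unchanged.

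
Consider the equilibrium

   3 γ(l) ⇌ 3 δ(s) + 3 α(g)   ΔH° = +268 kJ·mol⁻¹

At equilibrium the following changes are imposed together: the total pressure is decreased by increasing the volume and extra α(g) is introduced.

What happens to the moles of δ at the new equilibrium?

cannot be determined

Gas moles: reactants 0, products 3 (Δn_gas = +3). Expansion shifts the system toward the side with more moles of gas — to the right.
Adding α (g), a product, drives the reaction to the left.
The two effects oppose each other, so the net shift — and hence the change in δ — cannot be determined from the given information.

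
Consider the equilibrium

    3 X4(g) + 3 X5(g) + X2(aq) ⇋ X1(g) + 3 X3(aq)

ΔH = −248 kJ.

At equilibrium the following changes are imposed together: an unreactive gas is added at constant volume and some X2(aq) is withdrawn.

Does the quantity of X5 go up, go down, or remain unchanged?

At constant volume, adding an inert gas leaves every reacting species' partial pressure unchanged, so Q is unchanged — no shift from this change.
Removing X2 (aq), a reactant, drives the reaction to the left.
The net shift is to the left. X5 is a reactant, so its amount increases.

increases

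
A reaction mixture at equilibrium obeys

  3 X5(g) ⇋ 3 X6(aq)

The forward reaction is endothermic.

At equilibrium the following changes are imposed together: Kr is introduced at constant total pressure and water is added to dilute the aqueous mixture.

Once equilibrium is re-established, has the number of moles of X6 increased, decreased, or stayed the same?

Adding inert gas at constant total pressure expands the volume and lowers every reacting partial pressure. With Δn_gas = 0 − 3 = -3, Q moves away from K toward the side with fewer gas moles, so the system shifts toward the side with more gas moles — to the left.
Dilution lowers every aqueous concentration by the same factor. Δn_aq = 3 − 0 = +3, so the system shifts toward the side with more dissolved moles — to the right.
The two effects oppose each other, so the net shift — and hence the change in X6 — cannot be determined from the given information.

cannot be determined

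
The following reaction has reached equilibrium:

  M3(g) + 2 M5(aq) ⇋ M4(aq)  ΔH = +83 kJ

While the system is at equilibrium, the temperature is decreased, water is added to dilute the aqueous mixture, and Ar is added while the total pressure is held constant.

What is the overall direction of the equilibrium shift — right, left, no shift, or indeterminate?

left

The forward reaction is endothermic. Lowering T favours the exothermic direction — shift to the left.
Dilution lowers every aqueous concentration by the same factor. Δn_aq = 1 − 2 = -1, so the system shifts toward the side with more dissolved moles — to the left.
Adding inert gas at constant total pressure expands the volume and lowers every reacting partial pressure. With Δn_gas = 0 − 1 = -1, Q moves away from K toward the side with fewer gas moles, so the system shifts toward the side with more gas moles — to the left.
All effects act in the same direction — net shift to the left.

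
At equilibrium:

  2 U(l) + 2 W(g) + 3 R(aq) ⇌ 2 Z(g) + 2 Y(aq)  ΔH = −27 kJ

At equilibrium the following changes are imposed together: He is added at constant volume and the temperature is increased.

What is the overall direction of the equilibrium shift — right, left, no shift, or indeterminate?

left

At constant volume, adding an inert gas leaves every reacting species' partial pressure unchanged, so Q is unchanged — no shift from this change.
The forward reaction is exothermic. Raising T favours the endothermic direction — shift to the left.
Only the nonzero effect(s) matter; the net shift is to the left.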